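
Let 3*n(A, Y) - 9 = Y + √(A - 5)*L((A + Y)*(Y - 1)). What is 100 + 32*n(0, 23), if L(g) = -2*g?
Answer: 1324/3 - 32384*I*√5/3 ≈ 441.33 - 24138.0*I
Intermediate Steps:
n(A, Y) = 3 + Y/3 - 2*√(-5 + A)*(-1 + Y)*(A + Y)/3 (n(A, Y) = 3 + (Y + √(A - 5)*(-2*(A + Y)*(Y - 1)))/3 = 3 + (Y + √(-5 + A)*(-2*(A + Y)*(-1 + Y)))/3 = 3 + (Y + √(-5 + A)*(-2*(-1 + Y)*(A + Y)))/3 = 3 + (Y - 2*√(-5 + A)*(-1 + Y)*(A + Y))/3 = 3 + (Y/3 - 2*√(-5 + A)*(-1 + Y)*(A + Y)/3) = 3 + Y/3 - 2*√(-5 + A)*(-1 + Y)*(A + Y)/3)
100 + 32*n(0, 23) = 100 + 32*(3 + (⅓)*23 + 2*√(-5 + 0)*(0 + 23 - 1*23² - 1*0*23)/3) = 100 + 32*(3 + 23/3 + 2*√(-5)*(0 + 23 - 1*529 + 0)/3) = 100 + 32*(3 + 23/3 + 2*(I*√5)*(0 + 23 - 529 + 0)/3) = 100 + 32*(3 + 23/3 + (⅔)*(I*√5)*(-506)) = 100 + 32*(3 + 23/3 - 1012*I*√5/3) = 100 + 32*(32/3 - 1012*I*√5/3) = 100 + (1024/3 - 32384*I*√5/3) = 1324/3 - 32384*I*√5/3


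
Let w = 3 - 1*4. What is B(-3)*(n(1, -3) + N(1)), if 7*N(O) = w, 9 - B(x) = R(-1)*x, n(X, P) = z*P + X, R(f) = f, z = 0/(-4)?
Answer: 36/7 ≈ 5.1429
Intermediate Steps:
z = 0 (z = 0*(-¼) = 0)
n(X, P) = X (n(X, P) = 0*P + X = 0 + X = X)
B(x) = 9 + x (B(x) = 9 - (-1)*x = 9 + x)
w = -1 (w = 3 - 4 = -1)
N(O) = -⅐ (N(O) = (⅐)*(-1) = -⅐)
B(-3)*(n(1, -3) + N(1)) = (9 - 3)*(1 - ⅐) = 6*(6/7) = 36/7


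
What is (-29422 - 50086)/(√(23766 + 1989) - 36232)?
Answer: 261884896/119339279 + 7228*√25755/119339279 ≈ 2.2042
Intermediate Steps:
(-29422 - 50086)/(√(23766 + 1989) - 36232) = -79508/(√25755 - 36232) = -79508/(-36232 + √25755)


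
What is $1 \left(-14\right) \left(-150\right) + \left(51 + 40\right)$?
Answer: $2191$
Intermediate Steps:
$1 \left(-14\right) \left(-150\right) + \left(51 + 40\right) = \left(-14\right) \left(-150\right) + 91 = 2100 + 91 = 2191$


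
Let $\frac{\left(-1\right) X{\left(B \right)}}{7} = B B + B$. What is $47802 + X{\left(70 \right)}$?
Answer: $13012$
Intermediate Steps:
$X{\left(B \right)} = - 7 B - 7 B^{2}$ ($X{\left(B \right)} = - 7 \left(B B + B\right) = - 7 \left(B^{2} + B\right) = - 7 \left(B + B^{2}\right) = - 7 B - 7 B^{2}$)
$47802 + X{\left(70 \right)} = 47802 - 490 \left(1 + 70\right) = 47802 - 490 \cdot 71 = 47802 - 34790 = 13012$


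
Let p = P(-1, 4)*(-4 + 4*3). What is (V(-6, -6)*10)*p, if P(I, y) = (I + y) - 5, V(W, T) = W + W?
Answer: 1920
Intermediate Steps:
V(W, T) = 2*W
P(I, y) = -5 + I + y
p = -16 (p = (-5 - 1 + 4)*(-4 + 4*3) = -2*(-4 + 12) = -2*8 = -16)
(V(-6, -6)*10)*p = ((2*(-6))*10)*(-16) = -12*10*(-16) = -120*(-16) = 1920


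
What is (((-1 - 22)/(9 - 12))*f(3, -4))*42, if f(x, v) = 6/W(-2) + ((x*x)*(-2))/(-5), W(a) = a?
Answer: 966/5 ≈ 193.20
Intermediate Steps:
f(x, v) = -3 + 2*x**2/5 (f(x, v) = 6/(-2) + ((x*x)*(-2))/(-5) = 6*(-1/2) + (x**2*(-2))*(-1/5) = -3 - 2*x**2*(-1/5) = -3 + 2*x**2/5)
(((-1 - 22)/(9 - 12))*f(3, -4))*42 = (((-1 - 22)/(9 - 12))*(-3 + (2/5)*3**2))*42 = ((-23/(-3))*(-3 + (2/5)*9))*42 = ((-23*(-1/3))*(-3 + 18/5))*42 = ((23/3)*(3/5))*42 = (23/5)*42 = 966/5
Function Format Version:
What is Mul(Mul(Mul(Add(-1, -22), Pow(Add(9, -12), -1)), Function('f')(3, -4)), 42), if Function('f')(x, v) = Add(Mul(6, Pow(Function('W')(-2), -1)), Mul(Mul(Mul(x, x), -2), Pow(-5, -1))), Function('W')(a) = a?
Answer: Rational(966, 5) ≈ 193.20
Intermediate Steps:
Function('f')(x, v) = Add(-3, Mul(Rational(2, 5), Pow(x, 2))) (Function('f')(x, v) = Add(Mul(6, Pow(-2, -1)), Mul(Mul(Mul(x, x), -2), Pow(-5, -1))) = Add(Mul(6, Rational(-1, 2)), Mul(Mul(Pow(x, 2), -2), Rational(-1, 5))) = Add(-3, Mul(Mul(-2, Pow(x, 2)), Rational(-1, 5))) = Add(-3, Mul(Rational(2, 5), Pow(x, 2))))
Mul(Mul(Mul(Add(-1, -22), Pow(Add(9, -12), -1)), Function('f')(3, -4)), 42) = Mul(Mul(Mul(Add(-1, -22), Pow(Add(9, -12), -1)), Add(-3, Mul(Rational(2, 5), Pow(3, 2)))), 42) = Mul(Mul(Mul(-23, Pow(-3, -1)), Add(-3, Mul(Rational(2, 5), 9))), 42) = Mul(Mul(Mul(-23, Rational(-1, 3)), Add(-3, Rational(18, 5))), 42) = Mul(Mul(Rational(23, 3), Rational(3, 5)), 42) = Mul(Rational(23, 5), 42) = Rational(966, 5)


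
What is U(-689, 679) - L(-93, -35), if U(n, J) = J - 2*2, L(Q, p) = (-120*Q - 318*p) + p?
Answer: -21580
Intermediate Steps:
L(Q, p) = -317*p - 120*Q (L(Q, p) = (-318*p - 120*Q) + p = -317*p - 120*Q)
U(n, J) = -4 + J (U(n, J) = J - 4 = -4 + J)
U(-689, 679) - L(-93, -35) = (-4 + 679) - (-317*(-35) - 120*(-93)) = 675 - (11095 + 11160) = 675 - 1*22255 = 675 - 22255 = -21580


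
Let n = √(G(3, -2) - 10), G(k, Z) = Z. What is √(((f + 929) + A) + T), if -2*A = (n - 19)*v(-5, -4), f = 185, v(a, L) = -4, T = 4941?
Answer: √(6017 + 4*I*√3) ≈ 77.569 + 0.0447*I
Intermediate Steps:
n = 2*I*√3 (n = √(-2 - 10) = √(-12) = 2*I*√3 ≈ 3.4641*I)
A = -38 + 4*I*√3 (A = -(2*I*√3 - 19)*(-4)/2 = -(-19 + 2*I*√3)*(-4)/2 = -(76 - 8*I*√3)/2 = -38 + 4*I*√3 ≈ -38.0 + 6.9282*I)
√(((f + 929) + A) + T) = √(((185 + 929) + (-38 + 4*I*√3)) + 4941) = √((1114 + (-38 + 4*I*√3)) + 4941) = √((1076 + 4*I*√3) + 4941) = √(6017 + 4*I*√3)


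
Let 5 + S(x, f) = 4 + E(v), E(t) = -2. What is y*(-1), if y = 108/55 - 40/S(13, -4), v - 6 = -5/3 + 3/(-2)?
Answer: -2524/165 ≈ -15.297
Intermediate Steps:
v = 17/6 (v = 6 + (-5/3 + 3/(-2)) = 6 + (-5*⅓ + 3*(-½)) = 6 + (-5/3 - 3/2) = 6 - 19/6 = 17/6 ≈ 2.8333)
S(x, f) = -3 (S(x, f) = -5 + (4 - 2) = -5 + 2 = -3)
y = 2524/165 (y = 108/55 - 40/(-3) = 108*(1/55) - 40*(-⅓) = 108/55 + 40/3 = 2524/165 ≈ 15.297)
y*(-1) = (2524/165)*(-1) = -2524/165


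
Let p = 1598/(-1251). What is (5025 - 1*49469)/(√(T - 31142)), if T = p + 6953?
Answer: 133332*I*√4206423143/30262037 ≈ 285.75*I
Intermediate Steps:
p = -1598/1251 (p = 1598*(-1/1251) = -1598/1251 ≈ -1.2774)
T = 8696605/1251 (T = -1598/1251 + 6953 = 8696605/1251 ≈ 6951.7)
(5025 - 1*49469)/(√(T - 31142)) = (5025 - 1*49469)/(√(8696605/1251 - 31142)) = (5025 - 49469)/(√(-30262037/1251)) = -44444*(-3*I*√4206423143/30262037) = -(-133332)*I*√4206423143/30262037 = 133332*I*√4206423143/30262037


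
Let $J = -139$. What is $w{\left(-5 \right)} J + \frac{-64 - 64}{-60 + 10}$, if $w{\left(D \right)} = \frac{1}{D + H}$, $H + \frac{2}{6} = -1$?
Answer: $\frac{11641}{475} \approx 24.507$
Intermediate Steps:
$H = - \frac{4}{3}$ ($H = - \frac{1}{3} - 1 = - \frac{4}{3} \approx -1.3333$)
$w{\left(D \right)} = \frac{1}{- \frac{4}{3} + D}$ ($w{\left(D \right)} = \frac{1}{D - \frac{4}{3}} = \frac{1}{- \frac{4}{3} + D}$)
$w{\left(-5 \right)} J + \frac{-64 - 64}{-60 + 10} = \frac{3}{-4 + 3 \left(-5\right)} \left(-139\right) + \frac{-64 - 64}{-60 + 10} = \frac{3}{-4 - 15} \left(-139\right) - \frac{128}{-50} = \frac{3}{-19} \left(-139\right) - - \frac{64}{25} = 3 \left(- \frac{1}{19}\right) \left(-139\right) + \frac{64}{25} = \left(- \frac{3}{19}\right) \left(-139\right) + \frac{64}{25} = \frac{417}{19} + \frac{64}{25} = \frac{11641}{475}$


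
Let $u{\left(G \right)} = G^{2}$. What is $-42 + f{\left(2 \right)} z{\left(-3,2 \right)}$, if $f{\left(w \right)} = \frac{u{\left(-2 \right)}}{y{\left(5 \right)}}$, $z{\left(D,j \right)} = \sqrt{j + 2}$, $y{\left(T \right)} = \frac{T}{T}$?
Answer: $-34$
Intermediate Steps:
$y{\left(T \right)} = 1$
$z{\left(D,j \right)} = \sqrt{2 + j}$
$f{\left(w \right)} = 4$ ($f{\left(w \right)} = \frac{\left(-2\right)^{2}}{1} = 4 \cdot 1 = 4$)
$-42 + f{\left(2 \right)} z{\left(-3,2 \right)} = -42 + 4 \sqrt{2 + 2} = -42 + 4 \sqrt{4} = -42 + 4 \cdot 2 = -42 + 8 = -34$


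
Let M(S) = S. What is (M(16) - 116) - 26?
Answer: -126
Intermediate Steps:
(M(16) - 116) - 26 = (16 - 116) - 26 = -100 - 26 = -126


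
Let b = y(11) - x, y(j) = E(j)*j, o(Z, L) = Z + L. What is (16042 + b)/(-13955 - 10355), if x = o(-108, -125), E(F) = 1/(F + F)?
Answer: -32551/48620 ≈ -0.66950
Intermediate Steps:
E(F) = 1/(2*F)
o(Z, L) = L + Z
y(j) = ½ (y(j) = (1/(2*j))*j = ½)
x = -233 (x = -125 - 108 = -233)
b = 467/2 (b = ½ - 1*(-233) = ½ + 233 = 467/2 ≈ 233.50)
(16042 + b)/(-13955 - 10355) = (16042 + 467/2)/(-13955 - 10355) = (32551/2)/(-24310) = (32551/2)*(-1/24310) = -32551/48620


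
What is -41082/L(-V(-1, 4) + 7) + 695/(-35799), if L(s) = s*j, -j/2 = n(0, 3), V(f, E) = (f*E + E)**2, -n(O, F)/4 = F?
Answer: -245135213/1002372 ≈ -244.56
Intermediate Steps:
n(O, F) = -4*F
V(f, E) = (E + E*f)**2 (V(f, E) = (E*f + E)**2 = (E + E*f)**2)
j = 24 (j = -(-8)*3 = -2*(-12) = 24)
L(s) = 24*s (L(s) = s*24 = 24*s)
-41082/L(-V(-1, 4) + 7) + 695/(-35799) = -41082*1/(24*(-4**2*(1 - 1)**2 + 7)) + 695/(-35799) = -41082*1/(24*(-16*0**2 + 7)) + 695*(-1/35799) = -41082*1/(24*(-16*0 + 7)) - 695/35799 = -41082*1/(24*(-1*0 + 7)) - 695/35799 = -41082*1/(24*(0 + 7)) - 695/35799 = -41082/(24*7) - 695/35799 = -41082/168 - 695/35799 = -41082*1/168 - 695/35799 = -6847/28 - 695/35799 = -245135213/1002372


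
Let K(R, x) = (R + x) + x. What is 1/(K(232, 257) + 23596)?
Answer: 1/24342 ≈ 4.1081e-5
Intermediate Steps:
K(R, x) = R + 2*x
1/(K(232, 257) + 23596) = 1/((232 + 2*257) + 23596) = 1/((232 + 514) + 23596) = 1/(746 + 23596) = 1/24342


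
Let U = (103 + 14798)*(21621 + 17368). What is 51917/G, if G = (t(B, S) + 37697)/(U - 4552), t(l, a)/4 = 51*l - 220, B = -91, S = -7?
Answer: 30162247369429/18253 ≈ 1.6525e+9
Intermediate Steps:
t(l, a) = -880 + 204*l (t(l, a) = 4*(51*l - 220) = 4*(-220 + 51*l) = -880 + 204*l)
U = 580975089 (U = 14901*38989 = 580975089)
G = 18253/580970537 (G = ((-880 + 204*(-91)) + 37697)/(580975089 - 4552) = ((-880 - 18564) + 37697)/580970537 = (-19444 + 37697)*(1/580970537) = 18253*(1/580970537) = 18253/580970537 ≈ 3.1418e-5)
51917/G = 51917/(18253/580970537) = 51917*(580970537/18253) = 30162247369429/18253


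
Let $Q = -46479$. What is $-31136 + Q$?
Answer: $-77615$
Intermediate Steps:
$-31136 + Q = -31136 - 46479 = -77615$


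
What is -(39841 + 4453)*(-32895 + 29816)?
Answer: 136381226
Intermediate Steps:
-(39841 + 4453)*(-32895 + 29816) = -44294*(-3079) = -1*(-136381226) = 136381226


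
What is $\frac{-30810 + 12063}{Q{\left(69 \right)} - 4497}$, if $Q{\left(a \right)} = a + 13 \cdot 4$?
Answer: $\frac{18747}{4376} \approx 4.284$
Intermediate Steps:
$Q{\left(a \right)} = 52 + a$ ($Q{\left(a \right)} = a + 52 = 52 + a$)
$\frac{-30810 + 12063}{Q{\left(69 \right)} - 4497} = \frac{-30810 + 12063}{\left(52 + 69\right) - 4497} = - \frac{18747}{121 - 4497} = - \frac{18747}{-4376} = \left(-18747\right) \left(- \frac{1}{4376}\right) = \frac{18747}{4376}$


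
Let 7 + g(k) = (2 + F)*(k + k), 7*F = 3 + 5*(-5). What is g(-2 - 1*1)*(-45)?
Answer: 45/7 ≈ 6.4286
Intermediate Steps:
F = -22/7 (F = (3 + 5*(-5))/7 = (3 - 25)/7 = (⅐)*(-22) = -22/7 ≈ -3.1429)
g(k) = -7 - 16*k/7 (g(k) = -7 + (2 - 22/7)*(k + k) = -7 - 16*k/7)
g(-2 - 1*1)*(-45) = (-7 - 16*(-2 - 1*1)/7)*(-45) = (-7 - 16*(-2 - 1)/7)*(-45) = (-7 - 16/7*(-3))*(-45) = (-7 + 48/7)*(-45) = -⅐*(-45) = 45/7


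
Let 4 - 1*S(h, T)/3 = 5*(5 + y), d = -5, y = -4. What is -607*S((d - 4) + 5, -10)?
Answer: 1821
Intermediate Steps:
S(h, T) = -3 (S(h, T) = 12 - 15*(5 - 4) = 12 - 15 = -3)
-607*S((d - 4) + 5, -10) = -607*(-3) = 1821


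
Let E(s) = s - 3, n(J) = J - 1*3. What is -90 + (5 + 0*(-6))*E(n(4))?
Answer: -100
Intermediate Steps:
n(J) = -3 + J (n(J) = J - 3 = -3 + J)
E(s) = -3 + s
-90 + (5 + 0*(-6))*E(n(4)) = -90 + (5 + 0*(-6))*(-3 + (-3 + 4)) = -90 + (5 + 0)*(-3 + 1) = -90 + 5*(-2) = -90 - 10 = -100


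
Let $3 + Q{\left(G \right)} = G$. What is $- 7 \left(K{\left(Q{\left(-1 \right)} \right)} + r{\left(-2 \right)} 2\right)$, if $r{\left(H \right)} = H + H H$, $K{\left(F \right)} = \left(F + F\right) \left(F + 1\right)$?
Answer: $-196$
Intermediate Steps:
$Q{\left(G \right)} = -3 + G$
$K{\left(F \right)} = 2 F \left(1 + F\right)$
$r{\left(H \right)} = H + H^{2}$
$- 7 \left(K{\left(Q{\left(-1 \right)} \right)} + r{\left(-2 \right)} 2\right) = - 7 \left(2 \left(-3 - 1\right) \left(1 - 4\right) + - 2 \left(1 - 2\right) 2\right) = - 7 \left(2 \left(-4\right) \left(1 - 4\right) + \left(-2\right) \left(-1\right) 2\right) = - 7 \left(2 \left(-4\right) \left(-3\right) + 2 \cdot 2\right) = - 7 \left(24 + 4\right) = \left(-7\right) 28 = -196$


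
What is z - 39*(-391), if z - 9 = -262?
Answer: 14996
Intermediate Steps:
z = -253 (z = 9 - 262 = -253)
z - 39*(-391) = -253 - 39*(-391) = -253 + 15249 = 14996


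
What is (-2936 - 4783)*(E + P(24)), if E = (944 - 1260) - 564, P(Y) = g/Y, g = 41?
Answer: 54236267/8 ≈ 6.7795e+6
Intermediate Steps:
P(Y) = 41/Y
E = -880 (E = -316 - 564 = -880)
(-2936 - 4783)*(E + P(24)) = (-2936 - 4783)*(-880 + 41/24) = -7719*(-880 + 41*(1/24)) = -7719*(-880 + 41/24) = -7719*(-21079/24) = 54236267/8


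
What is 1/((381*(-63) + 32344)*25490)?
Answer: 1/212612090 ≈ 4.7034e-9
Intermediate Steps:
1/((381*(-63) + 32344)*25490) = (1/25490)/(-24003 + 32344) = (1/25490)/8341 = (1/8341)*(1/25490) = 1/212612090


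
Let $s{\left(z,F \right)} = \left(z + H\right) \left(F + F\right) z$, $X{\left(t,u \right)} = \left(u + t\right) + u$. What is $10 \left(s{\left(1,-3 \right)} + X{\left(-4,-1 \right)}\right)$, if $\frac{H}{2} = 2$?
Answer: $-360$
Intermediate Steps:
$H = 4$ ($H = 2 \cdot 2 = 4$)
$X{\left(t,u \right)} = t + 2 u$ ($X{\left(t,u \right)} = \left(t + u\right) + u = t + 2 u$)
$s{\left(z,F \right)} = 2 F z \left(4 + z\right)$ ($s{\left(z,F \right)} = \left(z + 4\right) \left(F + F\right) z = \left(4 + z\right) 2 F z = 2 F \left(4 + z\right) z = 2 F z \left(4 + z\right)$)
$10 \left(s{\left(1,-3 \right)} + X{\left(-4,-1 \right)}\right) = 10 \left(2 \left(-3\right) 1 \left(4 + 1\right) + \left(-4 + 2 \left(-1\right)\right)\right) = 10 \left(2 \left(-3\right) 1 \cdot 5 - 6\right) = 10 \left(-30 - 6\right) = 10 \left(-36\right) = -360$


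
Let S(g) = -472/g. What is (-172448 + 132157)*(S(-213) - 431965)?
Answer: 3707097269243/213 ≈ 1.7404e+10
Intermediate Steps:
(-172448 + 132157)*(S(-213) - 431965) = (-172448 + 132157)*(-472/(-213) - 431965) = -40291*(-472*(-1/213) - 431965) = -40291*(472/213 - 431965) = -40291*(-92008073/213) = 3707097269243/213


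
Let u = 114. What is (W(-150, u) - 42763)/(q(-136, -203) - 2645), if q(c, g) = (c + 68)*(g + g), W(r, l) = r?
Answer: -42913/24963 ≈ -1.7191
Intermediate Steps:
q(c, g) = 2*g*(68 + c) (q(c, g) = (68 + c)*(2*g) = 2*g*(68 + c))
(W(-150, u) - 42763)/(q(-136, -203) - 2645) = (-150 - 42763)/(2*(-203)*(68 - 136) - 2645) = -42913/(2*(-203)*(-68) - 2645) = -42913/(27608 - 2645) = -42913/24963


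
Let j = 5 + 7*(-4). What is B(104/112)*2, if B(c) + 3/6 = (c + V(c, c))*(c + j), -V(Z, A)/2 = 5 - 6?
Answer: -12767/98 ≈ -130.28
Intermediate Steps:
V(Z, A) = 2 (V(Z, A) = -2*(5 - 6) = -2*(-1) = 2)
j = -23 (j = 5 - 28 = -23)
B(c) = -½ + (-23 + c)*(2 + c) (B(c) = -½ + (c + 2)*(c - 23) = -½ + (2 + c)*(-23 + c) = -½ + (-23 + c)*(2 + c))
B(104/112)*2 = (-93/2 + (104/112)² - 2184/112)*2 = (-93/2 + (104*(1/112))² - 2184/112)*2 = (-93/2 + (13/14)² - 21*13/14)*2 = (-93/2 + 169/196 - 39/2)*2 = -12767/196*2 = -12767/98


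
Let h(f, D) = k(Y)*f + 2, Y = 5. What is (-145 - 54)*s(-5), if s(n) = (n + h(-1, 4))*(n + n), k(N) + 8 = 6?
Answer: -1990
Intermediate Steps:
k(N) = -2 (k(N) = -8 + 6 = -2)
h(f, D) = 2 - 2*f (h(f, D) = -2*f + 2 = 2 - 2*f)
s(n) = 2*n*(4 + n) (s(n) = (n + (2 - 2*(-1)))*(n + n) = (n + (2 + 2))*(2*n) = (n + 4)*(2*n) = (4 + n)*(2*n) = 2*n*(4 + n))
(-145 - 54)*s(-5) = (-145 - 54)*(2*(-5)*(4 - 5)) = -398*(-5)*(-1) = -199*10 = -1990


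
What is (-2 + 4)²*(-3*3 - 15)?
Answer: -96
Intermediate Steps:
(-2 + 4)²*(-3*3 - 15) = 2²*(-9 - 15) = 4*(-24) = -96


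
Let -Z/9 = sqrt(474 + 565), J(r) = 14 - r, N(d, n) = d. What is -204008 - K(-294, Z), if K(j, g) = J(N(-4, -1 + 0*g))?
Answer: -204026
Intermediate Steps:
Z = -9*sqrt(1039) (Z = -9*sqrt(474 + 565) = -9*sqrt(1039) ≈ -290.10)
K(j, g) = 18 (K(j, g) = 14 - 1*(-4) = 14 + 4 = 18)
-204008 - K(-294, Z) = -204008 - 1*18 = -204008 - 18 = -204026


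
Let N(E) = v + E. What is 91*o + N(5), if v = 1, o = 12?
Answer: 1098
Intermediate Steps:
N(E) = 1 + E
91*o + N(5) = 91*12 + (1 + 5) = 1092 + 6 = 1098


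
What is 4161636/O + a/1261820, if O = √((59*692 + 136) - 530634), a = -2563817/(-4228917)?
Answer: 2563817/5336132048940 - 2080818*I*√489670/244835 ≈ 4.8046e-7 - 5947.2*I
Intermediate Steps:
a = 2563817/4228917 (a = -2563817*(-1/4228917) = 2563817/4228917 ≈ 0.60626)
O = I*√489670 (O = √((40828 + 136) - 530634) = √(40964 - 530634) = √(-489670) = I*√489670 ≈ 699.76*I)
4161636/O + a/1261820 = 4161636/((I*√489670)) + (2563817/4228917)/1261820 = 4161636*(-I*√489670/489670) + (2563817/4228917)*(1/1261820) = -2080818*I*√489670/244835 + 2563817/5336132048940 = 2563817/5336132048940 - 2080818*I*√489670/244835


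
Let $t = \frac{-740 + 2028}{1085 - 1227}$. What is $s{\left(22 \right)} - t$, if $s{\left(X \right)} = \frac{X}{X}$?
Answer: $\frac{715}{71} \approx 10.07$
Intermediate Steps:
$s{\left(X \right)} = 1$
$t = - \frac{644}{71}$ ($t = \frac{1288}{-142} = 1288 \left(- \frac{1}{142}\right) = - \frac{644}{71} \approx -9.0704$)
$s{\left(22 \right)} - t = 1 - - \frac{644}{71} = 1 + \frac{644}{71} = \frac{715}{71}$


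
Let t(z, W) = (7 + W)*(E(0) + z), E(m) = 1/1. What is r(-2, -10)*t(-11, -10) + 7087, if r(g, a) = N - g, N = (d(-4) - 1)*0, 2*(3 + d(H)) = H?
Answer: 7147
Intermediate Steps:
d(H) = -3 + H/2
E(m) = 1
t(z, W) = (1 + z)*(7 + W) (t(z, W) = (7 + W)*(1 + z) = (1 + z)*(7 + W))
N = 0 (N = ((-3 + (1/2)*(-4)) - 1)*0 = ((-3 - 2) - 1)*0 = (-5 - 1)*0 = -6*0 = 0)
r(g, a) = -g (r(g, a) = 0 - g = -g)
r(-2, -10)*t(-11, -10) + 7087 = (-1*(-2))*(7 - 10 + 7*(-11) - 10*(-11)) + 7087 = 2*(7 - 10 - 77 + 110) + 7087 = 2*30 + 7087 = 60 + 7087 = 7147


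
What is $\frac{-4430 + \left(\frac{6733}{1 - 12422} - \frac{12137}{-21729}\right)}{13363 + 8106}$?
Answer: $- \frac{1195634424550}{5794395270321} \approx -0.20634$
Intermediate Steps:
$\frac{-4430 + \left(\frac{6733}{1 - 12422} - \frac{12137}{-21729}\right)}{13363 + 8106} = \frac{-4430 + \left(\frac{6733}{-12421} - - \frac{12137}{21729}\right)}{21469} = \left(-4430 + \left(6733 \left(- \frac{1}{12421}\right) + \frac{12137}{21729}\right)\right) \frac{1}{21469} = \left(-4430 + \left(- \frac{6733}{12421} + \frac{12137}{21729}\right)\right) \frac{1}{21469} = \left(-4430 + \frac{4452320}{269895909}\right) \frac{1}{21469} = \left(- \frac{1195634424550}{269895909}\right) \frac{1}{21469} = - \frac{1195634424550}{5794395270321}$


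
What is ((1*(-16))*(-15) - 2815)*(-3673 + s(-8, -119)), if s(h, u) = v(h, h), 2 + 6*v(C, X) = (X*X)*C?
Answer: 29035700/3 ≈ 9.6786e+6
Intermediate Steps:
v(C, X) = -1/3 + C*X**2/6 (v(C, X) = -1/3 + ((X*X)*C)/6 = -1/3 + (X**2*C)/6 = -1/3 + (C*X**2)/6 = -1/3 + C*X**2/6)
s(h, u) = -1/3 + h**3/6 (s(h, u) = -1/3 + h*h**2/6 = -1/3 + h**3/6)
((1*(-16))*(-15) - 2815)*(-3673 + s(-8, -119)) = ((1*(-16))*(-15) - 2815)*(-3673 + (-1/3 + (1/6)*(-8)**3)) = (-16*(-15) - 2815)*(-3673 + (-1/3 + (1/6)*(-512))) = (240 - 2815)*(-3673 + (-1/3 - 256/3)) = -2575*(-3673 - 257/3) = -2575*(-11276/3) = 29035700/3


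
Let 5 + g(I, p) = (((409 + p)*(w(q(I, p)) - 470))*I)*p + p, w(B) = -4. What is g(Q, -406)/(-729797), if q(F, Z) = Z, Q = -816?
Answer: 471103323/729797 ≈ 645.53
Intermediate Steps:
g(I, p) = -5 + p + I*p*(-193866 - 474*p) (g(I, p) = -5 + ((((409 + p)*(-4 - 470))*I)*p + p) = -5 + ((((409 + p)*(-474))*I)*p + p) = -5 + (((-193866 - 474*p)*I)*p + p) = -5 + ((I*(-193866 - 474*p))*p + p) = -5 + (I*p*(-193866 - 474*p) + p) = -5 + (p + I*p*(-193866 - 474*p)) = -5 + p + I*p*(-193866 - 474*p))
g(Q, -406)/(-729797) = (-5 - 406 - 193866*(-816)*(-406) - 474*(-816)*(-406)**2)/(-729797) = (-5 - 406 - 64227030336 - 474*(-816)*164836)*(-1/729797) = (-5 - 406 - 64227030336 + 63755927424)*(-1/729797) = -471103323*(-1/729797) = 471103323/729797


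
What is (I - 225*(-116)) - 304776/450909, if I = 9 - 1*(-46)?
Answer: 1310357791/50101 ≈ 26154.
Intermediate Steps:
I = 55 (I = 9 + 46 = 55)
(I - 225*(-116)) - 304776/450909 = (55 - 225*(-116)) - 304776/450909 = (55 + 26100) - 304776/450909 = 26155 - 1*33864/50101 = 26155 - 33864/50101 = 1310357791/50101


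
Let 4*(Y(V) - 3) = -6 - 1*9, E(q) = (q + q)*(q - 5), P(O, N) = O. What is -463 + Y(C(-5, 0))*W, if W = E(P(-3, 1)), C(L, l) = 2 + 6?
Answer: -499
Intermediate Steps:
C(L, l) = 8
E(q) = 2*q*(-5 + q) (E(q) = (2*q)*(-5 + q) = 2*q*(-5 + q))
W = 48 (W = 2*(-3)*(-5 - 3) = 2*(-3)*(-8) = 48)
Y(V) = -¾ (Y(V) = 3 + (-6 - 1*9)/4 = 3 + (-6 - 9)/4 = 3 + (¼)*(-15) = 3 - 15/4 = -¾)
-463 + Y(C(-5, 0))*W = -463 - ¾*48 = -463 - 36 = -499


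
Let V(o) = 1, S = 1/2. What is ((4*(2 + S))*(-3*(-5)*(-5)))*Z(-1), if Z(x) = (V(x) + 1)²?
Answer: -3000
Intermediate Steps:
S = ½ ≈ 0.50000
Z(x) = 4 (Z(x) = (1 + 1)² = 2² = 4)
((4*(2 + S))*(-3*(-5)*(-5)))*Z(-1) = ((4*(2 + ½))*(-3*(-5)*(-5)))*4 = ((4*(5/2))*(15*(-5)))*4 = (10*(-75))*4 = -750*4 = -3000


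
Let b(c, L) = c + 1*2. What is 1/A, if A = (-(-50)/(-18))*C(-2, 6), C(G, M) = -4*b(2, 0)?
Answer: 9/400 ≈ 0.022500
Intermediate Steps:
b(c, L) = 2 + c (b(c, L) = c + 2 = 2 + c)
C(G, M) = -16 (C(G, M) = -4*(2 + 2) = -4*4 = -16)
A = 400/9 (A = -(-50)/(-18)*(-16) = -(-50)*(-1)/18*(-16) = -5*5/9*(-16) = -25/9*(-16) = 400/9 ≈ 44.444)
1/A = 1/(400/9) = 9/400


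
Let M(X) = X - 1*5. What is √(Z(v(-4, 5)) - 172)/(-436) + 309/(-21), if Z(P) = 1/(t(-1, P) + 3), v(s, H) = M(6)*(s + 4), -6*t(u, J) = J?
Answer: -103/7 - I*√1545/1308 ≈ -14.714 - 0.030051*I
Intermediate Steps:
M(X) = -5 + X (M(X) = X - 5 = -5 + X)
t(u, J) = -J/6
v(s, H) = 4 + s (v(s, H) = (-5 + 6)*(s + 4) = 1*(4 + s) = 4 + s)
Z(P) = 1/(3 - P/6) (Z(P) = 1/(-P/6 + 3) = 1/(3 - P/6))
√(Z(v(-4, 5)) - 172)/(-436) + 309/(-21) = √(-6/(-18 + (4 - 4)) - 172)/(-436) + 309/(-21) = √(-6/(-18 + 0) - 172)*(-1/436) + 309*(-1/21) = √(-6/(-18) - 172)*(-1/436) - 103/7 = √(-6*(-1/18) - 172)*(-1/436) - 103/7 = √(⅓ - 172)*(-1/436) - 103/7 = √(-515/3)*(-1/436) - 103/7 = (I*√1545/3)*(-1/436) - 103/7 = -I*√1545/1308 - 103/7 = -103/7 - I*√1545/1308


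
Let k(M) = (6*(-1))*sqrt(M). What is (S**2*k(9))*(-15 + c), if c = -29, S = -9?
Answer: 64152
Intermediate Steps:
k(M) = -6*sqrt(M)
(S**2*k(9))*(-15 + c) = ((-9)**2*(-6*sqrt(9)))*(-15 - 29) = (81*(-6*3))*(-44) = (81*(-18))*(-44) = -1458*(-44) = 64152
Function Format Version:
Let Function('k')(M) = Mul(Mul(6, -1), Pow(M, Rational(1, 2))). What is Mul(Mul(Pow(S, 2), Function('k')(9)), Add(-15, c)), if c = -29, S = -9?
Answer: 64152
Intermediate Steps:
Function('k')(M) = Mul(-6, Pow(M, Rational(1, 2)))
Mul(Mul(Pow(S, 2), Function('k')(9)), Add(-15, c)) = Mul(Mul(Pow(-9, 2), Mul(-6, Pow(9, Rational(1, 2)))), Add(-15, -29)) = Mul(Mul(81, Mul(-6, 3)), -44) = Mul(Mul(81, -18), -44) = Mul(-1458, -44) = 64152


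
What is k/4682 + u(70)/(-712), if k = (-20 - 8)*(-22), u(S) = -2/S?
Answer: 7677701/58337720 ≈ 0.13161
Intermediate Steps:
k = 616 (k = -28*(-22) = 616)
k/4682 + u(70)/(-712) = 616/4682 - 2/70/(-712) = 616*(1/4682) - 2*1/70*(-1/712) = 308/2341 - 1/35*(-1/712) = 308/2341 + 1/24920 = 7677701/58337720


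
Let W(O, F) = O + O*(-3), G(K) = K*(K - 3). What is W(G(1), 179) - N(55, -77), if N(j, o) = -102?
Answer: 106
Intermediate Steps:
G(K) = K*(-3 + K)
W(O, F) = -2*O (W(O, F) = O - 3*O = -2*O)
W(G(1), 179) - N(55, -77) = -2*(-3 + 1) - 1*(-102) = -2*(-2) + 102 = 4 + 102 = 106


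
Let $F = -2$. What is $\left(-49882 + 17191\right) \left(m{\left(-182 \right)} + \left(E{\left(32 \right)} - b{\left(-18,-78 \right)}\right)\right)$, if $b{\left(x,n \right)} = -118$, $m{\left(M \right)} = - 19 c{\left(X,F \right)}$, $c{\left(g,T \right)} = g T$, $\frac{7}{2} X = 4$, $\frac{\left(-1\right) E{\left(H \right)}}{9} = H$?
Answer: $\frac{28964226}{7} \approx 4.1377 \cdot 10^{6}$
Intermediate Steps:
$E{\left(H \right)} = - 9 H$
$X = \frac{8}{7}$ ($X = \frac{2}{7} \cdot 4 = \frac{8}{7} \approx 1.1429$)
$c{\left(g,T \right)} = T g$
$m{\left(M \right)} = \frac{304}{7}$ ($m{\left(M \right)} = - 19 \left(\left(-2\right) \frac{8}{7}\right) = \left(-19\right) \left(- \frac{16}{7}\right) = \frac{304}{7}$)
$\left(-49882 + 17191\right) \left(m{\left(-182 \right)} + \left(E{\left(32 \right)} - b{\left(-18,-78 \right)}\right)\right) = \left(-49882 + 17191\right) \left(\frac{304}{7} - 170\right) = - 32691 \left(\frac{304}{7} + \left(-288 + 118\right)\right) = - 32691 \left(\frac{304}{7} - 170\right) = \left(-32691\right) \left(- \frac{886}{7}\right) = \frac{28964226}{7}$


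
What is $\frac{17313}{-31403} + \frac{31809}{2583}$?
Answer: $\frac{318059516}{27037983} \approx 11.763$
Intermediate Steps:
$\frac{17313}{-31403} + \frac{31809}{2583} = 17313 \left(- \frac{1}{31403}\right) + 31809 \cdot \frac{1}{2583} = - \frac{17313}{31403} + \frac{10603}{861} = \frac{318059516}{27037983}$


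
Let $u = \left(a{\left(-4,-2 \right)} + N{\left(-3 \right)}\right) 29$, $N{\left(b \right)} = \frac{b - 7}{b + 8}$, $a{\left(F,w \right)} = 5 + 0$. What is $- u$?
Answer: $-87$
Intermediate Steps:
$a{\left(F,w \right)} = 5$
$N{\left(b \right)} = \frac{-7 + b}{8 + b}$
$u = 87$ ($u = \left(5 + \frac{-7 - 3}{8 - 3}\right) 29 = \left(5 + \frac{1}{5} \left(-10\right)\right) 29 = \left(5 - 2\right) 29 = 3 \cdot 29 = 87$)
$- u = \left(-1\right) 87 = -87$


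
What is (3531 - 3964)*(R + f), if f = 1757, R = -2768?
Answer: 437763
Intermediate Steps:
(3531 - 3964)*(R + f) = (3531 - 3964)*(-2768 + 1757) = -433*(-1011) = 437763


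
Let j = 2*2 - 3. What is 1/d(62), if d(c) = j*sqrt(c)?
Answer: sqrt(62)/62 ≈ 0.12700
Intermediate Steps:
j = 1 (j = 4 - 3 = 1)
d(c) = sqrt(c) (d(c) = 1*sqrt(c) = sqrt(c))
1/d(62) = 1/(sqrt(62)) = sqrt(62)/62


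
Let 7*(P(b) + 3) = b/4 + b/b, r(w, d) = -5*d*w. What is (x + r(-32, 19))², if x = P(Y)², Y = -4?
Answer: 9296401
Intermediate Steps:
r(w, d) = -5*d*w
P(b) = -20/7 + b/28 (P(b) = -3 + (b/4 + b/b)/7 = -3 + (b*(¼) + 1)/7 = -3 + (b/4 + 1)/7 = -3 + (1 + b/4)/7 = -3 + (⅐ + b/28) = -20/7 + b/28)
x = 9 (x = (-20/7 + (1/28)*(-4))² = (-20/7 - ⅐)² = (-3)² = 9)
(x + r(-32, 19))² = (9 - 5*19*(-32))² = (9 + 3040)² = 3049² = 9296401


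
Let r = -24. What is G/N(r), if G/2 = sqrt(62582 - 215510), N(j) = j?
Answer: -3*I*sqrt(118) ≈ -32.588*I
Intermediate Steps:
G = 72*I*sqrt(118) (G = 2*sqrt(62582 - 215510) = 2*sqrt(-152928) = 2*(36*I*sqrt(118)) = 72*I*sqrt(118) ≈ 782.12*I)
G/N(r) = (72*I*sqrt(118))/(-24) = (72*I*sqrt(118))*(-1/24) = -3*I*sqrt(118)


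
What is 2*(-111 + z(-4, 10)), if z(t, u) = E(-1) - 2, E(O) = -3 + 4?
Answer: -224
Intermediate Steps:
E(O) = 1
z(t, u) = -1 (z(t, u) = 1 - 2 = -1)
2*(-111 + z(-4, 10)) = 2*(-111 - 1) = 2*(-112) = -224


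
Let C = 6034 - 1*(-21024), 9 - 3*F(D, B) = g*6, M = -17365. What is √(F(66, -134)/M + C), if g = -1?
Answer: √326366259809/3473 ≈ 164.49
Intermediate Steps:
F(D, B) = 5 (F(D, B) = 3 - (-1)*6/3 = 3 - ⅓*(-6) = 3 + 2 = 5)
C = 27058 (C = 6034 + 21024 = 27058)
√(F(66, -134)/M + C) = √(5/(-17365) + 27058) = √(5*(-1/17365) + 27058) = √(-1/3473 + 27058) = √(93972433/3473) = √326366259809/3473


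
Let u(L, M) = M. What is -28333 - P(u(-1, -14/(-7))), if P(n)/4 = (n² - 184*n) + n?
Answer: -26885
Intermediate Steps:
P(n) = -732*n + 4*n² (P(n) = 4*((n² - 184*n) + n) = 4*(n² - 183*n) = -732*n + 4*n²)
-28333 - P(u(-1, -14/(-7))) = -28333 - 4*(-14/(-7))*(-183 - 14/(-7)) = -28333 - 4*(-14*(-⅐))*(-183 - 14*(-⅐)) = -28333 - 4*2*(-183 + 2) = -28333 - 4*2*(-181) = -28333 - 1*(-1448) = -28333 + 1448 = -26885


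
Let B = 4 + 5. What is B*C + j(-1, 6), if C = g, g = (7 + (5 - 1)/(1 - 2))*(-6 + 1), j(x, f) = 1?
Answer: -134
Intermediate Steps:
B = 9
g = -15 (g = (7 + 4/(-1))*(-5) = (7 + 4*(-1))*(-5) = (7 - 4)*(-5) = 3*(-5) = -15)
C = -15
B*C + j(-1, 6) = 9*(-15) + 1 = -135 + 1 = -134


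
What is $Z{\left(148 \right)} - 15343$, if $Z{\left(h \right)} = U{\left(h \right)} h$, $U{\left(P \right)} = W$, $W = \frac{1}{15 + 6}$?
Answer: $- \frac{322055}{21} \approx -15336.0$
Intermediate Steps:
$W = \frac{1}{21} \approx 0.047619$
$U{\left(P \right)} = \frac{1}{21}$
$Z{\left(h \right)} = \frac{h}{21}$
$Z{\left(148 \right)} - 15343 = \frac{1}{21} \cdot 148 - 15343 = \frac{148}{21} - 15343 = - \frac{322055}{21}$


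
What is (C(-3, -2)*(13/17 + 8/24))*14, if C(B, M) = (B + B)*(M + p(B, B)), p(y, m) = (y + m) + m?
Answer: 17248/17 ≈ 1014.6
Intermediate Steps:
p(y, m) = y + 2*m (p(y, m) = (m + y) + m = y + 2*m)
C(B, M) = 2*B*(M + 3*B) (C(B, M) = (B + B)*(M + (B + 2*B)) = (2*B)*(M + 3*B) = 2*B*(M + 3*B))
(C(-3, -2)*(13/17 + 8/24))*14 = ((2*(-3)*(-2 + 3*(-3)))*(13/17 + 8/24))*14 = ((2*(-3)*(-2 - 9))*(13*(1/17) + 8*(1/24)))*14 = ((2*(-3)*(-11))*(13/17 + ⅓))*14 = (66*(56/51))*14 = (1232/17)*14 = 17248/17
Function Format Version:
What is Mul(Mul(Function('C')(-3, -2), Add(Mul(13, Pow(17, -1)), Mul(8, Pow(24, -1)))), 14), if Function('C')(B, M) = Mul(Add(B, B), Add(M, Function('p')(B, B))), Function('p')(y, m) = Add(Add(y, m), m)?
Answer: Rational(17248, 17) ≈ 1014.6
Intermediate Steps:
Function('p')(y, m) = Add(y, Mul(2, m)) (Function('p')(y, m) = Add(Add(m, y), m) = Add(y, Mul(2, m)))
Function('C')(B, M) = Mul(2, B, Add(M, Mul(3, B))) (Function('C')(B, M) = Mul(Add(B, B), Add(M, Add(B, Mul(2, B)))) = Mul(Mul(2, B), Add(M, Mul(3, B))) = Mul(2, B, Add(M, Mul(3, B))))
Mul(Mul(Function('C')(-3, -2), Add(Mul(13, Pow(17, -1)), Mul(8, Pow(24, -1)))), 14) = Mul(Mul(Mul(2, -3, Add(-2, Mul(3, -3))), Add(Mul(13, Pow(17, -1)), Mul(8, Pow(24, -1)))), 14) = Mul(Mul(Mul(2, -3, Add(-2, -9)), Add(Mul(13, Rational(1, 17)), Mul(8, Rational(1, 24)))), 14) = Mul(Mul(Mul(2, -3, -11), Add(Rational(13, 17), Rational(1, 3))), 14) = Mul(Mul(66, Rational(56, 51)), 14) = Mul(Rational(1232, 17), 14) = Rational(17248, 17)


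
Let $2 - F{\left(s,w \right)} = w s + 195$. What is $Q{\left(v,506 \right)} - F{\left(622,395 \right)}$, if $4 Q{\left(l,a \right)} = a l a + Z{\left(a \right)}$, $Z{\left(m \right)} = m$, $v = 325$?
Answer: $\frac{42097869}{2} \approx 2.1049 \cdot 10^{7}$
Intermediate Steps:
$F{\left(s,w \right)} = -193 - s w$ ($F{\left(s,w \right)} = 2 - \left(w s + 195\right) = 2 - \left(s w + 195\right) = 2 - \left(195 + s w\right) = -193 - s w$)
$Q{\left(l,a \right)} = \frac{a}{4} + \frac{l a^{2}}{4}$ ($Q{\left(l,a \right)} = \frac{a l a + a}{4} = \frac{l a^{2} + a}{4} = \frac{a + l a^{2}}{4} = \frac{a}{4} + \frac{l a^{2}}{4}$)
$Q{\left(v,506 \right)} - F{\left(622,395 \right)} = \frac{1}{4} \cdot 506 \left(1 + 506 \cdot 325\right) - \left(-193 - 622 \cdot 395\right) = \frac{1}{4} \cdot 506 \left(1 + 164450\right) - \left(-193 - 245690\right) = \frac{1}{4} \cdot 506 \cdot 164451 - -245883 = \frac{41606103}{2} + 245883 = \frac{42097869}{2}$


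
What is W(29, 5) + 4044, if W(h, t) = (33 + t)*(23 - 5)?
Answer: 4728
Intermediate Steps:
W(h, t) = 594 + 18*t (W(h, t) = (33 + t)*18 = 594 + 18*t)
W(29, 5) + 4044 = (594 + 18*5) + 4044 = (594 + 90) + 4044 = 684 + 4044 = 4728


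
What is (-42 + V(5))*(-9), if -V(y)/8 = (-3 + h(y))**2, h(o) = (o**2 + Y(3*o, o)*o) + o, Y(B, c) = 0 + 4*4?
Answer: 824706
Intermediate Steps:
Y(B, c) = 16 (Y(B, c) = 0 + 16 = 16)
h(o) = o**2 + 17*o (h(o) = (o**2 + 16*o) + o = o**2 + 17*o)
V(y) = -8*(-3 + y*(17 + y))**2
(-42 + V(5))*(-9) = (-42 - 8*(-3 + 5*(17 + 5))**2)*(-9) = (-42 - 8*(-3 + 5*22)**2)*(-9) = (-42 - 8*(-3 + 110)**2)*(-9) = (-42 - 8*107**2)*(-9) = (-42 - 8*11449)*(-9) = (-42 - 91592)*(-9) = -91634*(-9) = 824706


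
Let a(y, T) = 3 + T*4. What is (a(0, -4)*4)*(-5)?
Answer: 260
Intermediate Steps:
a(y, T) = 3 + 4*T
(a(0, -4)*4)*(-5) = ((3 + 4*(-4))*4)*(-5) = ((3 - 16)*4)*(-5) = -13*4*(-5) = -52*(-5) = 260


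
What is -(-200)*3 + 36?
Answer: 636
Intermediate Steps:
-(-200)*3 + 36 = -40*(-15) + 36 = 600 + 36 = 636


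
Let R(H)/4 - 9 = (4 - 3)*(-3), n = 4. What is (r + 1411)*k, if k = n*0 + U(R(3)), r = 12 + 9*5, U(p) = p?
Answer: 35232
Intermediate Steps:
R(H) = 24 (R(H) = 36 + 4*((4 - 3)*(-3)) = 36 + 4*(1*(-3)) = 36 + 4*(-3) = 36 - 12 = 24)
r = 57 (r = 12 + 45 = 57)
k = 24 (k = 4*0 + 24 = 0 + 24 = 24)
(r + 1411)*k = (57 + 1411)*24 = 1468*24 = 35232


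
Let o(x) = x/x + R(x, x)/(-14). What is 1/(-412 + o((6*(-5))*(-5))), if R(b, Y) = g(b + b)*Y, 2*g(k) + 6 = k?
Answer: -1/1986 ≈ -0.00050353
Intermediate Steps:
g(k) = -3 + k/2
R(b, Y) = Y*(-3 + b) (R(b, Y) = (-3 + (b + b)/2)*Y = (-3 + (2*b)/2)*Y = (-3 + b)*Y = Y*(-3 + b))
o(x) = 1 - x*(-3 + x)/14 (o(x) = x/x + (x*(-3 + x))/(-14) = 1 + (x*(-3 + x))*(-1/14) = 1 - x*(-3 + x)/14)
1/(-412 + o((6*(-5))*(-5))) = 1/(-412 + (1 - (6*(-5))*(-5)*(-3 + (6*(-5))*(-5))/14)) = 1/(-412 + (1 - (-30*(-5))*(-3 - 30*(-5))/14)) = 1/(-412 + (1 - 1/14*150*(-3 + 150))) = 1/(-412 + (1 - 1/14*150*147)) = 1/(-412 + (1 - 1575)) = 1/(-412 - 1574) = 1/(-1986) = -1/1986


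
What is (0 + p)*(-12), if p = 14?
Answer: -168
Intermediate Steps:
(0 + p)*(-12) = (0 + 14)*(-12) = 14*(-12) = -168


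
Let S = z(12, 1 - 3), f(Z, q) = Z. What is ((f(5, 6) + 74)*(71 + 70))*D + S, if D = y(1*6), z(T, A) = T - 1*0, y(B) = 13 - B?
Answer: 77985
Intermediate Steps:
z(T, A) = T (z(T, A) = T + 0 = T)
S = 12
D = 7 (D = 13 - 6 = 7)
((f(5, 6) + 74)*(71 + 70))*D + S = ((5 + 74)*(71 + 70))*7 + 12 = (79*141)*7 + 12 = 11139*7 + 12 = 77973 + 12 = 77985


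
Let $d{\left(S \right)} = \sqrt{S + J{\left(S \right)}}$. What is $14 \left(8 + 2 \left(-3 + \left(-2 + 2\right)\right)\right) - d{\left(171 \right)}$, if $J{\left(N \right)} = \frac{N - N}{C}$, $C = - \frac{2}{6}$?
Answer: $28 - 3 \sqrt{19} \approx 14.923$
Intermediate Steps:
$C = - \frac{1}{3}$ ($C = \left(-2\right) \frac{1}{6} = - \frac{1}{3} \approx -0.33333$)
$J{\left(N \right)} = 0$ ($J{\left(N \right)} = \frac{N - N}{- \frac{1}{3}} = 0 \left(-3\right) = 0$)
$d{\left(S \right)} = \sqrt{S}$ ($d{\left(S \right)} = \sqrt{S + 0} = \sqrt{S}$)
$14 \left(8 + 2 \left(-3 + \left(-2 + 2\right)\right)\right) - d{\left(171 \right)} = 14 \left(8 + 2 \left(-3 + \left(-2 + 2\right)\right)\right) - \sqrt{171} = 14 \left(8 + 2 \left(-3 + 0\right)\right) - 3 \sqrt{19} = 14 \left(8 + 2 \left(-3\right)\right) - 3 \sqrt{19} = 14 \left(8 - 6\right) - 3 \sqrt{19} = 14 \cdot 2 - 3 \sqrt{19} = 28 - 3 \sqrt{19}$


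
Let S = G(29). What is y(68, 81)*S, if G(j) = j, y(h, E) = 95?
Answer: 2755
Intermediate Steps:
S = 29
y(68, 81)*S = 95*29 = 2755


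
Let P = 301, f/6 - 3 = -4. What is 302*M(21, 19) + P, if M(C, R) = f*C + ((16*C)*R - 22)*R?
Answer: 36467405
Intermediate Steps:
f = -6 (f = 18 + 6*(-4) = 18 - 24 = -6)
M(C, R) = -6*C + R*(-22 + 16*C*R) (M(C, R) = -6*C + ((16*C)*R - 22)*R = -6*C + (16*C*R - 22)*R = -6*C + (-22 + 16*C*R)*R = -6*C + R*(-22 + 16*C*R))
302*M(21, 19) + P = 302*(-22*19 - 6*21 + 16*21*19**2) + 301 = 302*(-418 - 126 + 16*21*361) + 301 = 302*(-418 - 126 + 121296) + 301 = 302*120752 + 301 = 36467104 + 301 = 36467405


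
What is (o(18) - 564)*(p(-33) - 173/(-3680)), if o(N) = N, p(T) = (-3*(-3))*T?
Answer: 298330851/1840 ≈ 1.6214e+5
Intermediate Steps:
p(T) = 9*T
(o(18) - 564)*(p(-33) - 173/(-3680)) = (18 - 564)*(9*(-33) - 173/(-3680)) = -546*(-297 - 173*(-1/3680)) = -546*(-297 + 173/3680) = -546*(-1092787/3680) = 298330851/1840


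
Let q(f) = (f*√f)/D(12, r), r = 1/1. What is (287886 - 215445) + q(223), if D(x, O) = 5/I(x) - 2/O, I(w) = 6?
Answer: 72441 - 1338*√223/7 ≈ 69587.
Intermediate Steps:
r = 1
D(x, O) = ⅚ - 2/O (D(x, O) = 5/6 - 2/O = 5*(⅙) - 2/O = ⅚ - 2/O)
q(f) = -6*f^(3/2)/7 (q(f) = (f*√f)/(⅚ - 2/1) = f^(3/2)/(⅚ - 2*1) = f^(3/2)/(⅚ - 2) = f^(3/2)/(-7/6) = f^(3/2)*(-6/7) = -6*f^(3/2)/7)
(287886 - 215445) + q(223) = (287886 - 215445) - 1338*√223/7 = 72441 - 1338*√223/7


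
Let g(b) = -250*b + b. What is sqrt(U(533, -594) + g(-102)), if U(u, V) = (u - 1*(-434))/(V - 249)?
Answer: sqrt(18048248121)/843 ≈ 159.36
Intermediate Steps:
g(b) = -249*b
U(u, V) = (434 + u)/(-249 + V) (U(u, V) = (u + 434)/(-249 + V) = (434 + u)/(-249 + V))
sqrt(U(533, -594) + g(-102)) = sqrt((434 + 533)/(-249 - 594) - 249*(-102)) = sqrt(967/(-843) + 25398) = sqrt(-1/843*967 + 25398) = sqrt(-967/843 + 25398) = sqrt(21409547/843) = sqrt(18048248121)/843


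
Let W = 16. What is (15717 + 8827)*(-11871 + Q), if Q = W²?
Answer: -285078560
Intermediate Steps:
Q = 256 (Q = 16² = 256)
(15717 + 8827)*(-11871 + Q) = (15717 + 8827)*(-11871 + 256) = 24544*(-11615) = -285078560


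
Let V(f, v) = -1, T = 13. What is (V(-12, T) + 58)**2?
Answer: 3249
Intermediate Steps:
(V(-12, T) + 58)**2 = (-1 + 58)**2 = 57**2 = 3249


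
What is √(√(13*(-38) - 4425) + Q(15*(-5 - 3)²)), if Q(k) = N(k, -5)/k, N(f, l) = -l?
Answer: √(3 + 576*I*√4919)/24 ≈ 5.922 + 5.9216*I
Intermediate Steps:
Q(k) = 5/k (Q(k) = (-1*(-5))/k = 5/k)
√(√(13*(-38) - 4425) + Q(15*(-5 - 3)²)) = √(√(13*(-38) - 4425) + 5/((15*(-5 - 3)²))) = √(√(-494 - 4425) + 5/((15*(-8)²))) = √(√(-4919) + 5/((15*64))) = √(I*√4919 + 5/960) = √(I*√4919 + 5*(1/960)) = √(I*√4919 + 1/192) = √(1/192 + I*√4919)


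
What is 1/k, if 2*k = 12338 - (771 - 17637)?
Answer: 1/14602 ≈ 6.8484e-5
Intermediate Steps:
k = 14602 (k = (12338 - (771 - 17637))/2 = (12338 - 1*(-16866))/2 = (12338 + 16866)/2 = (½)*29204 = 14602)
1/k = 1/14602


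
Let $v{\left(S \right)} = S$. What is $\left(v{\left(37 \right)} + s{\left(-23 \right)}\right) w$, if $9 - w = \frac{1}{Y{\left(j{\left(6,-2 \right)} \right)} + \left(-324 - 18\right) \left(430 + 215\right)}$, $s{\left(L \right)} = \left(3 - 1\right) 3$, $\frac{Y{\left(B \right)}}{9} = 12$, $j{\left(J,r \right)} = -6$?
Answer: $\frac{85326577}{220482} \approx 387.0$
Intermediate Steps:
$Y{\left(B \right)} = 108$ ($Y{\left(B \right)} = 9 \cdot 12 = 108$)
$s{\left(L \right)} = 6$ ($s{\left(L \right)} = 2 \cdot 3 = 6$)
$w = \frac{1984339}{220482}$ ($w = 9 - \frac{1}{108 + \left(-324 - 18\right) \left(430 + 215\right)} = 9 - \frac{1}{108 - 220590} = 9 - \frac{1}{-220482} = 9 - - \frac{1}{220482} = 9 + \frac{1}{220482} = \frac{1984339}{220482} \approx 9.0$)
$\left(v{\left(37 \right)} + s{\left(-23 \right)}\right) w = \left(37 + 6\right) \frac{1984339}{220482} = 43 \cdot \frac{1984339}{220482} = \frac{85326577}{220482}$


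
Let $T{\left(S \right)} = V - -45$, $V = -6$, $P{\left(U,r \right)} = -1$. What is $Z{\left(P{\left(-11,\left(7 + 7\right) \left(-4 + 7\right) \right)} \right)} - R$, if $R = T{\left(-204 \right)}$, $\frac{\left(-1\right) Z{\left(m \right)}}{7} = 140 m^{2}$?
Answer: $-1019$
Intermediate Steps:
$T{\left(S \right)} = 39$ ($T{\left(S \right)} = -6 - -45 = -6 + 45 = 39$)
$Z{\left(m \right)} = - 980 m^{2}$ ($Z{\left(m \right)} = - 7 \cdot 140 m^{2} = - 980 m^{2}$)
$R = 39$
$Z{\left(P{\left(-11,\left(7 + 7\right) \left(-4 + 7\right) \right)} \right)} - R = - 980 \left(-1\right)^{2} - 39 = \left(-980\right) 1 - 39 = -980 - 39 = -1019$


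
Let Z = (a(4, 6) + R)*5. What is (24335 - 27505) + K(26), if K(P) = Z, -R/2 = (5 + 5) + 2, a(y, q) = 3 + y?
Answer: -3255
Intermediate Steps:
R = -24 (R = -2*((5 + 5) + 2) = -2*(10 + 2) = -2*12 = -24)
Z = -85 (Z = ((3 + 4) - 24)*5 = (7 - 24)*5 = -17*5 = -85)
K(P) = -85
(24335 - 27505) + K(26) = (24335 - 27505) - 85 = -3170 - 85 = -3255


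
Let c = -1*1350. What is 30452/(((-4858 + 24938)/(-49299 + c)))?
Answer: -385590837/5020 ≈ -76811.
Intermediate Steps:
c = -1350
30452/(((-4858 + 24938)/(-49299 + c))) = 30452/(((-4858 + 24938)/(-49299 - 1350))) = 30452/((20080/(-50649))) = 30452/((20080*(-1/50649))) = 30452/(-20080/50649) = 30452*(-50649/20080) = -385590837/5020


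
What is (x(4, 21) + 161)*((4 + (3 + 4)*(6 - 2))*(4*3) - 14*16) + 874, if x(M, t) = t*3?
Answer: 36714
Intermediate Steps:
x(M, t) = 3*t
(x(4, 21) + 161)*((4 + (3 + 4)*(6 - 2))*(4*3) - 14*16) + 874 = (3*21 + 161)*((4 + (3 + 4)*(6 - 2))*(4*3) - 14*16) + 874 = (63 + 161)*((4 + 7*4)*12 - 224) + 874 = 224*((4 + 28)*12 - 224) + 874 = 224*(32*12 - 224) + 874 = 224*(384 - 224) + 874 = 224*160 + 874 = 35840 + 874 = 36714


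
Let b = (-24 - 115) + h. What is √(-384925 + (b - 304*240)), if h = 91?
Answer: I*√457933 ≈ 676.71*I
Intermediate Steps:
b = -48 (b = (-24 - 115) + 91 = -139 + 91 = -48)
√(-384925 + (b - 304*240)) = √(-384925 + (-48 - 304*240)) = √(-384925 + (-48 - 72960)) = √(-384925 - 73008) = √(-457933) = I*√457933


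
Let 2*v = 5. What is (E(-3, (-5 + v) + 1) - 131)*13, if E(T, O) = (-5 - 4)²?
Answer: -650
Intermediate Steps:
v = 5/2 (v = (½)*5 = 5/2 ≈ 2.5000)
E(T, O) = 81 (E(T, O) = (-9)² = 81)
(E(-3, (-5 + v) + 1) - 131)*13 = (81 - 131)*13 = -50*13 = -650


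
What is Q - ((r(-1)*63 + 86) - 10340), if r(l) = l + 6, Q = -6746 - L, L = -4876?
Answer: 8069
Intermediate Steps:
Q = -1870 (Q = -6746 - 1*(-4876) = -6746 + 4876 = -1870)
r(l) = 6 + l
Q - ((r(-1)*63 + 86) - 10340) = -1870 - (((6 - 1)*63 + 86) - 10340) = -1870 - ((5*63 + 86) - 10340) = -1870 - ((315 + 86) - 10340) = -1870 - (401 - 10340) = -1870 - 1*(-9939) = -1870 + 9939 = 8069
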